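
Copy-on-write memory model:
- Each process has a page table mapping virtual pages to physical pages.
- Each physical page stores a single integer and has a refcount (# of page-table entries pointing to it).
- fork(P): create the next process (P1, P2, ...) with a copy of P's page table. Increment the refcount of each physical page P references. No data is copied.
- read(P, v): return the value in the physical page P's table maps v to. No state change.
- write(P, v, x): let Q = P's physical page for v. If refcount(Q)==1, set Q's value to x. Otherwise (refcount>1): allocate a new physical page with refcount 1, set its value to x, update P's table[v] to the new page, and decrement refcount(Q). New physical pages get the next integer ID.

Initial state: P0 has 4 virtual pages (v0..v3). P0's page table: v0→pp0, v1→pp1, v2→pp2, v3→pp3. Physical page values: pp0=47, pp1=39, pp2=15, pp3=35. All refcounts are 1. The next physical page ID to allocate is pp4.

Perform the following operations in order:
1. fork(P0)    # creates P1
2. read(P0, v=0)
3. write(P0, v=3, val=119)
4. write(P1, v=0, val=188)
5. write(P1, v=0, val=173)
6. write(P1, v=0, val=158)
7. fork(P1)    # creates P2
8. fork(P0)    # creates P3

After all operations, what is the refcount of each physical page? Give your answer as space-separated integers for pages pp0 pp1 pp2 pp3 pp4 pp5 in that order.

Op 1: fork(P0) -> P1. 4 ppages; refcounts: pp0:2 pp1:2 pp2:2 pp3:2
Op 2: read(P0, v0) -> 47. No state change.
Op 3: write(P0, v3, 119). refcount(pp3)=2>1 -> COPY to pp4. 5 ppages; refcounts: pp0:2 pp1:2 pp2:2 pp3:1 pp4:1
Op 4: write(P1, v0, 188). refcount(pp0)=2>1 -> COPY to pp5. 6 ppages; refcounts: pp0:1 pp1:2 pp2:2 pp3:1 pp4:1 pp5:1
Op 5: write(P1, v0, 173). refcount(pp5)=1 -> write in place. 6 ppages; refcounts: pp0:1 pp1:2 pp2:2 pp3:1 pp4:1 pp5:1
Op 6: write(P1, v0, 158). refcount(pp5)=1 -> write in place. 6 ppages; refcounts: pp0:1 pp1:2 pp2:2 pp3:1 pp4:1 pp5:1
Op 7: fork(P1) -> P2. 6 ppages; refcounts: pp0:1 pp1:3 pp2:3 pp3:2 pp4:1 pp5:2
Op 8: fork(P0) -> P3. 6 ppages; refcounts: pp0:2 pp1:4 pp2:4 pp3:2 pp4:2 pp5:2

Answer: 2 4 4 2 2 2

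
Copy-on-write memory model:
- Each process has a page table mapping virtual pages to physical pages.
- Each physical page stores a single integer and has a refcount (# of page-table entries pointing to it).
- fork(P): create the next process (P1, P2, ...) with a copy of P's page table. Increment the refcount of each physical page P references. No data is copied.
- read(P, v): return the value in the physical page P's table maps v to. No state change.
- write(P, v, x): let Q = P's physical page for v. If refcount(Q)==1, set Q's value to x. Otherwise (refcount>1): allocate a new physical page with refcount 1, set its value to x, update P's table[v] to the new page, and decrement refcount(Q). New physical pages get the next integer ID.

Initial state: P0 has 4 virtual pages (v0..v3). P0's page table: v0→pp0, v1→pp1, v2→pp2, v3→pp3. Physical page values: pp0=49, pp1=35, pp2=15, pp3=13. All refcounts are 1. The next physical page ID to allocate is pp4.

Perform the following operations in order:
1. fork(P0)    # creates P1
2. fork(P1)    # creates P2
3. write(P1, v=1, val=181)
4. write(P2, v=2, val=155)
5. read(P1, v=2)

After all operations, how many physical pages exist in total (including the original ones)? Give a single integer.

Op 1: fork(P0) -> P1. 4 ppages; refcounts: pp0:2 pp1:2 pp2:2 pp3:2
Op 2: fork(P1) -> P2. 4 ppages; refcounts: pp0:3 pp1:3 pp2:3 pp3:3
Op 3: write(P1, v1, 181). refcount(pp1)=3>1 -> COPY to pp4. 5 ppages; refcounts: pp0:3 pp1:2 pp2:3 pp3:3 pp4:1
Op 4: write(P2, v2, 155). refcount(pp2)=3>1 -> COPY to pp5. 6 ppages; refcounts: pp0:3 pp1:2 pp2:2 pp3:3 pp4:1 pp5:1
Op 5: read(P1, v2) -> 15. No state change.

Answer: 6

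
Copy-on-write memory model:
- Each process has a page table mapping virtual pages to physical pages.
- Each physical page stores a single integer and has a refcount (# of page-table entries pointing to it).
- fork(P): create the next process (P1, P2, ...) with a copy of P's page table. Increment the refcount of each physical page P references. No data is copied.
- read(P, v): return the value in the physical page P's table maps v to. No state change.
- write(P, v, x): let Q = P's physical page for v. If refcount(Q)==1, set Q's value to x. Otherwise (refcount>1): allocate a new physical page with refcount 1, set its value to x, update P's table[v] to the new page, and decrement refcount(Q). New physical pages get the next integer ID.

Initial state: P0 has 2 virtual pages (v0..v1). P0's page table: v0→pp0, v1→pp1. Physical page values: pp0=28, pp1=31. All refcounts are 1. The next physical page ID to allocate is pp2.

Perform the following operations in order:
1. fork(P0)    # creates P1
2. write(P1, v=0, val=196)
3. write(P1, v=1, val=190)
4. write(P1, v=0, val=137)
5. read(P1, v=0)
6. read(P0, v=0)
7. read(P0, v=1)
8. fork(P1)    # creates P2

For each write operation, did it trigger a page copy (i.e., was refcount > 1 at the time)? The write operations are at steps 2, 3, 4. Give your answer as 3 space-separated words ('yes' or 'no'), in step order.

Op 1: fork(P0) -> P1. 2 ppages; refcounts: pp0:2 pp1:2
Op 2: write(P1, v0, 196). refcount(pp0)=2>1 -> COPY to pp2. 3 ppages; refcounts: pp0:1 pp1:2 pp2:1
Op 3: write(P1, v1, 190). refcount(pp1)=2>1 -> COPY to pp3. 4 ppages; refcounts: pp0:1 pp1:1 pp2:1 pp3:1
Op 4: write(P1, v0, 137). refcount(pp2)=1 -> write in place. 4 ppages; refcounts: pp0:1 pp1:1 pp2:1 pp3:1
Op 5: read(P1, v0) -> 137. No state change.
Op 6: read(P0, v0) -> 28. No state change.
Op 7: read(P0, v1) -> 31. No state change.
Op 8: fork(P1) -> P2. 4 ppages; refcounts: pp0:1 pp1:1 pp2:2 pp3:2

yes yes no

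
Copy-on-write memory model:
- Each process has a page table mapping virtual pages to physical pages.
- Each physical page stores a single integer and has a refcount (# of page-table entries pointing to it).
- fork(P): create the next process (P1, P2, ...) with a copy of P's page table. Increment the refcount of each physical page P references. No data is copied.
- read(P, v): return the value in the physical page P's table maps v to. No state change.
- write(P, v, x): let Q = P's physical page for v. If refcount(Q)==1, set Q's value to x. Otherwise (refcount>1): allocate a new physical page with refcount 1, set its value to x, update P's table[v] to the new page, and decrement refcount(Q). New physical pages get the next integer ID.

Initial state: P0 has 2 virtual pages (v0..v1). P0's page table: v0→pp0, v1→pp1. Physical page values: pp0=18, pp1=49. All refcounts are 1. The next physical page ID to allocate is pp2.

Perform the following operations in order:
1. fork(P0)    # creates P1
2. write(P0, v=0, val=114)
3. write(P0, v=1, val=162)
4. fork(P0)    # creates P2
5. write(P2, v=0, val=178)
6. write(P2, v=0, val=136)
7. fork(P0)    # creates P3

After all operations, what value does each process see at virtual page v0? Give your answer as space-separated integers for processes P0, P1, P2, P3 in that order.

Op 1: fork(P0) -> P1. 2 ppages; refcounts: pp0:2 pp1:2
Op 2: write(P0, v0, 114). refcount(pp0)=2>1 -> COPY to pp2. 3 ppages; refcounts: pp0:1 pp1:2 pp2:1
Op 3: write(P0, v1, 162). refcount(pp1)=2>1 -> COPY to pp3. 4 ppages; refcounts: pp0:1 pp1:1 pp2:1 pp3:1
Op 4: fork(P0) -> P2. 4 ppages; refcounts: pp0:1 pp1:1 pp2:2 pp3:2
Op 5: write(P2, v0, 178). refcount(pp2)=2>1 -> COPY to pp4. 5 ppages; refcounts: pp0:1 pp1:1 pp2:1 pp3:2 pp4:1
Op 6: write(P2, v0, 136). refcount(pp4)=1 -> write in place. 5 ppages; refcounts: pp0:1 pp1:1 pp2:1 pp3:2 pp4:1
Op 7: fork(P0) -> P3. 5 ppages; refcounts: pp0:1 pp1:1 pp2:2 pp3:3 pp4:1
P0: v0 -> pp2 = 114
P1: v0 -> pp0 = 18
P2: v0 -> pp4 = 136
P3: v0 -> pp2 = 114

Answer: 114 18 136 114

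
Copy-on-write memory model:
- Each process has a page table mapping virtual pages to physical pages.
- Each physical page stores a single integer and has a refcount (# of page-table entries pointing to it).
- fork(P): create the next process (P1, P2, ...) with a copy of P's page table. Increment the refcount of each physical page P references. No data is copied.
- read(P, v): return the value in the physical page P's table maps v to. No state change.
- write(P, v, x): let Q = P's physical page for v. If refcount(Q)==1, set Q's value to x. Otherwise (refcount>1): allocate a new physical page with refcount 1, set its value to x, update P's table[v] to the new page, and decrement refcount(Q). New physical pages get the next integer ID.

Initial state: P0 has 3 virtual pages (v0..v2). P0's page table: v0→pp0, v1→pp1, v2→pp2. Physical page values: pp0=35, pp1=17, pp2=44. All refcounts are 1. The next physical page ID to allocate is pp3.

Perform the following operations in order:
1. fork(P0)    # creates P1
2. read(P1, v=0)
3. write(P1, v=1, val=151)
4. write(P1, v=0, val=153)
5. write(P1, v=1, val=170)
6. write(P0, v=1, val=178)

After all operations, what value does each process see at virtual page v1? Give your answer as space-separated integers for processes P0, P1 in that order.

Op 1: fork(P0) -> P1. 3 ppages; refcounts: pp0:2 pp1:2 pp2:2
Op 2: read(P1, v0) -> 35. No state change.
Op 3: write(P1, v1, 151). refcount(pp1)=2>1 -> COPY to pp3. 4 ppages; refcounts: pp0:2 pp1:1 pp2:2 pp3:1
Op 4: write(P1, v0, 153). refcount(pp0)=2>1 -> COPY to pp4. 5 ppages; refcounts: pp0:1 pp1:1 pp2:2 pp3:1 pp4:1
Op 5: write(P1, v1, 170). refcount(pp3)=1 -> write in place. 5 ppages; refcounts: pp0:1 pp1:1 pp2:2 pp3:1 pp4:1
Op 6: write(P0, v1, 178). refcount(pp1)=1 -> write in place. 5 ppages; refcounts: pp0:1 pp1:1 pp2:2 pp3:1 pp4:1
P0: v1 -> pp1 = 178
P1: v1 -> pp3 = 170

Answer: 178 170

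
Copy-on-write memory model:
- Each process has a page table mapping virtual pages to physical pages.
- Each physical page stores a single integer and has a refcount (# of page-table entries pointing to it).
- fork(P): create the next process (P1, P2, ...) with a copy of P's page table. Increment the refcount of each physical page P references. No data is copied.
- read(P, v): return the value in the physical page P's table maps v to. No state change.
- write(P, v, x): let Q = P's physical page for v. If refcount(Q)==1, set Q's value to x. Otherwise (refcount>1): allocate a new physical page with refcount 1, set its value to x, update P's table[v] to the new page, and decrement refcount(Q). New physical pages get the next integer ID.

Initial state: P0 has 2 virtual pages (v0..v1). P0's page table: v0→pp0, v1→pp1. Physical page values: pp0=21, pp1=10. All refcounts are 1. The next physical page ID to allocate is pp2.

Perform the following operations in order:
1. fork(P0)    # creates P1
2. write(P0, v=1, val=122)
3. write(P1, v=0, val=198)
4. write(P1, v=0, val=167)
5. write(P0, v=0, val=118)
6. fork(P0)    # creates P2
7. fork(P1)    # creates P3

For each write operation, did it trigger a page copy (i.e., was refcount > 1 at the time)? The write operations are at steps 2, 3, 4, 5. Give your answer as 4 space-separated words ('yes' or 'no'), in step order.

Op 1: fork(P0) -> P1. 2 ppages; refcounts: pp0:2 pp1:2
Op 2: write(P0, v1, 122). refcount(pp1)=2>1 -> COPY to pp2. 3 ppages; refcounts: pp0:2 pp1:1 pp2:1
Op 3: write(P1, v0, 198). refcount(pp0)=2>1 -> COPY to pp3. 4 ppages; refcounts: pp0:1 pp1:1 pp2:1 pp3:1
Op 4: write(P1, v0, 167). refcount(pp3)=1 -> write in place. 4 ppages; refcounts: pp0:1 pp1:1 pp2:1 pp3:1
Op 5: write(P0, v0, 118). refcount(pp0)=1 -> write in place. 4 ppages; refcounts: pp0:1 pp1:1 pp2:1 pp3:1
Op 6: fork(P0) -> P2. 4 ppages; refcounts: pp0:2 pp1:1 pp2:2 pp3:1
Op 7: fork(P1) -> P3. 4 ppages; refcounts: pp0:2 pp1:2 pp2:2 pp3:2

yes yes no no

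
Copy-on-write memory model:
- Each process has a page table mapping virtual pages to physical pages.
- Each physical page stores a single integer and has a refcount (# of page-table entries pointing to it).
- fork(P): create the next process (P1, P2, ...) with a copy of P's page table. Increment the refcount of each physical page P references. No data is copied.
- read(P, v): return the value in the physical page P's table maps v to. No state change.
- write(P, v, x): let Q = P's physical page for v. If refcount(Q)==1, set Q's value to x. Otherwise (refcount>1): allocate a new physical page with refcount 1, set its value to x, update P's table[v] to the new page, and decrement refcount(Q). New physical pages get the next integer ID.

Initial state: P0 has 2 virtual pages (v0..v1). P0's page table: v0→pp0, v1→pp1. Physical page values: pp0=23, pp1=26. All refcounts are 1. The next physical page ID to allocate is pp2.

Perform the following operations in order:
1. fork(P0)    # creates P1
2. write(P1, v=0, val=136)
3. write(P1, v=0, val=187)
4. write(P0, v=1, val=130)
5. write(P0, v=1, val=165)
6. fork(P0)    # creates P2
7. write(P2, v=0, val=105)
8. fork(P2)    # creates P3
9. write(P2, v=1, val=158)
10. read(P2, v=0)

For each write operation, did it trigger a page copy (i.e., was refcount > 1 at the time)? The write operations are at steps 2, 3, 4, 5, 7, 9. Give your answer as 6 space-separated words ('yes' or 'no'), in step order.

Op 1: fork(P0) -> P1. 2 ppages; refcounts: pp0:2 pp1:2
Op 2: write(P1, v0, 136). refcount(pp0)=2>1 -> COPY to pp2. 3 ppages; refcounts: pp0:1 pp1:2 pp2:1
Op 3: write(P1, v0, 187). refcount(pp2)=1 -> write in place. 3 ppages; refcounts: pp0:1 pp1:2 pp2:1
Op 4: write(P0, v1, 130). refcount(pp1)=2>1 -> COPY to pp3. 4 ppages; refcounts: pp0:1 pp1:1 pp2:1 pp3:1
Op 5: write(P0, v1, 165). refcount(pp3)=1 -> write in place. 4 ppages; refcounts: pp0:1 pp1:1 pp2:1 pp3:1
Op 6: fork(P0) -> P2. 4 ppages; refcounts: pp0:2 pp1:1 pp2:1 pp3:2
Op 7: write(P2, v0, 105). refcount(pp0)=2>1 -> COPY to pp4. 5 ppages; refcounts: pp0:1 pp1:1 pp2:1 pp3:2 pp4:1
Op 8: fork(P2) -> P3. 5 ppages; refcounts: pp0:1 pp1:1 pp2:1 pp3:3 pp4:2
Op 9: write(P2, v1, 158). refcount(pp3)=3>1 -> COPY to pp5. 6 ppages; refcounts: pp0:1 pp1:1 pp2:1 pp3:2 pp4:2 pp5:1
Op 10: read(P2, v0) -> 105. No state change.

yes no yes no yes yes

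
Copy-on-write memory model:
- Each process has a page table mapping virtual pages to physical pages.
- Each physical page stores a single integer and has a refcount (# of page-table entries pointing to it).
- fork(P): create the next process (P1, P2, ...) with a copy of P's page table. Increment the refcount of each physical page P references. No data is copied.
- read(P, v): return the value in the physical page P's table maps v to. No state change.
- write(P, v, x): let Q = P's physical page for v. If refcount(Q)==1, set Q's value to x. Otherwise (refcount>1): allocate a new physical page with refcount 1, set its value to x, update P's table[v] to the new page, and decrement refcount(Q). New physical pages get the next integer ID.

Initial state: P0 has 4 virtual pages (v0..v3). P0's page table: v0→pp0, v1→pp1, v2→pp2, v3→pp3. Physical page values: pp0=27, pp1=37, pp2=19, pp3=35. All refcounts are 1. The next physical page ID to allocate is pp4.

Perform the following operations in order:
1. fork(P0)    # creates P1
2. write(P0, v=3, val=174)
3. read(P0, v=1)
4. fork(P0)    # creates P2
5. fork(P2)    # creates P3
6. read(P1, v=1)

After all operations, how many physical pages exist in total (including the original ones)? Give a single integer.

Op 1: fork(P0) -> P1. 4 ppages; refcounts: pp0:2 pp1:2 pp2:2 pp3:2
Op 2: write(P0, v3, 174). refcount(pp3)=2>1 -> COPY to pp4. 5 ppages; refcounts: pp0:2 pp1:2 pp2:2 pp3:1 pp4:1
Op 3: read(P0, v1) -> 37. No state change.
Op 4: fork(P0) -> P2. 5 ppages; refcounts: pp0:3 pp1:3 pp2:3 pp3:1 pp4:2
Op 5: fork(P2) -> P3. 5 ppages; refcounts: pp0:4 pp1:4 pp2:4 pp3:1 pp4:3
Op 6: read(P1, v1) -> 37. No state change.

Answer: 5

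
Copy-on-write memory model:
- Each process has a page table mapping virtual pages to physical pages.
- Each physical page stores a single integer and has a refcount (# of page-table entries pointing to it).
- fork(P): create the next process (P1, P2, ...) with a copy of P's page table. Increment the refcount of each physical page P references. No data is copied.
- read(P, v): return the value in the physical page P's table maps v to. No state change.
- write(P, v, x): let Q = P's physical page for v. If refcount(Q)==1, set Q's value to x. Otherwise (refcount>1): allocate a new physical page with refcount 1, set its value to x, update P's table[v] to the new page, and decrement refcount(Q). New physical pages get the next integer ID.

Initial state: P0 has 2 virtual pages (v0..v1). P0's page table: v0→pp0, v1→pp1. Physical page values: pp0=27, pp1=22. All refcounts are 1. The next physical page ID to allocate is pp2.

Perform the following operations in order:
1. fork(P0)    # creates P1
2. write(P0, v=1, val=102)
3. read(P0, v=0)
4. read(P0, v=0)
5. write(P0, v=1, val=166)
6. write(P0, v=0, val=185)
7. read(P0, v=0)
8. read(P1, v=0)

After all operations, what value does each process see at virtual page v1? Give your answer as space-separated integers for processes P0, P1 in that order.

Op 1: fork(P0) -> P1. 2 ppages; refcounts: pp0:2 pp1:2
Op 2: write(P0, v1, 102). refcount(pp1)=2>1 -> COPY to pp2. 3 ppages; refcounts: pp0:2 pp1:1 pp2:1
Op 3: read(P0, v0) -> 27. No state change.
Op 4: read(P0, v0) -> 27. No state change.
Op 5: write(P0, v1, 166). refcount(pp2)=1 -> write in place. 3 ppages; refcounts: pp0:2 pp1:1 pp2:1
Op 6: write(P0, v0, 185). refcount(pp0)=2>1 -> COPY to pp3. 4 ppages; refcounts: pp0:1 pp1:1 pp2:1 pp3:1
Op 7: read(P0, v0) -> 185. No state change.
Op 8: read(P1, v0) -> 27. No state change.
P0: v1 -> pp2 = 166
P1: v1 -> pp1 = 22

Answer: 166 22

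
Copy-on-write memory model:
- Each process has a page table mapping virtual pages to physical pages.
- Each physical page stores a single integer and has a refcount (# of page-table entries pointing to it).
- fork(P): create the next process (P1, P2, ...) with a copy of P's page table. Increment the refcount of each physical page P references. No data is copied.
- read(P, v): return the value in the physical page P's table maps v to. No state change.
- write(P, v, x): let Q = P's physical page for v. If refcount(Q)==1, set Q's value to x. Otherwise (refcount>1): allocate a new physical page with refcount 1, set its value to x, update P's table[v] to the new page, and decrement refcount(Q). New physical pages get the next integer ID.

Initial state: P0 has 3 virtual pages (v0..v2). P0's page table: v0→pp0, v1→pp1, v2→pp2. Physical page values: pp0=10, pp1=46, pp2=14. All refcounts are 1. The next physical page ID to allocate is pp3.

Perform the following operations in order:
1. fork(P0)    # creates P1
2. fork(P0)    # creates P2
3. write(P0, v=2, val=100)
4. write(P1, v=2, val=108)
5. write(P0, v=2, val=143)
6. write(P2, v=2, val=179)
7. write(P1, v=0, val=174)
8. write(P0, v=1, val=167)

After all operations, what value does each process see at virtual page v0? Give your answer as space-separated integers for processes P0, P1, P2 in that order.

Op 1: fork(P0) -> P1. 3 ppages; refcounts: pp0:2 pp1:2 pp2:2
Op 2: fork(P0) -> P2. 3 ppages; refcounts: pp0:3 pp1:3 pp2:3
Op 3: write(P0, v2, 100). refcount(pp2)=3>1 -> COPY to pp3. 4 ppages; refcounts: pp0:3 pp1:3 pp2:2 pp3:1
Op 4: write(P1, v2, 108). refcount(pp2)=2>1 -> COPY to pp4. 5 ppages; refcounts: pp0:3 pp1:3 pp2:1 pp3:1 pp4:1
Op 5: write(P0, v2, 143). refcount(pp3)=1 -> write in place. 5 ppages; refcounts: pp0:3 pp1:3 pp2:1 pp3:1 pp4:1
Op 6: write(P2, v2, 179). refcount(pp2)=1 -> write in place. 5 ppages; refcounts: pp0:3 pp1:3 pp2:1 pp3:1 pp4:1
Op 7: write(P1, v0, 174). refcount(pp0)=3>1 -> COPY to pp5. 6 ppages; refcounts: pp0:2 pp1:3 pp2:1 pp3:1 pp4:1 pp5:1
Op 8: write(P0, v1, 167). refcount(pp1)=3>1 -> COPY to pp6. 7 ppages; refcounts: pp0:2 pp1:2 pp2:1 pp3:1 pp4:1 pp5:1 pp6:1
P0: v0 -> pp0 = 10
P1: v0 -> pp5 = 174
P2: v0 -> pp0 = 10

Answer: 10 174 10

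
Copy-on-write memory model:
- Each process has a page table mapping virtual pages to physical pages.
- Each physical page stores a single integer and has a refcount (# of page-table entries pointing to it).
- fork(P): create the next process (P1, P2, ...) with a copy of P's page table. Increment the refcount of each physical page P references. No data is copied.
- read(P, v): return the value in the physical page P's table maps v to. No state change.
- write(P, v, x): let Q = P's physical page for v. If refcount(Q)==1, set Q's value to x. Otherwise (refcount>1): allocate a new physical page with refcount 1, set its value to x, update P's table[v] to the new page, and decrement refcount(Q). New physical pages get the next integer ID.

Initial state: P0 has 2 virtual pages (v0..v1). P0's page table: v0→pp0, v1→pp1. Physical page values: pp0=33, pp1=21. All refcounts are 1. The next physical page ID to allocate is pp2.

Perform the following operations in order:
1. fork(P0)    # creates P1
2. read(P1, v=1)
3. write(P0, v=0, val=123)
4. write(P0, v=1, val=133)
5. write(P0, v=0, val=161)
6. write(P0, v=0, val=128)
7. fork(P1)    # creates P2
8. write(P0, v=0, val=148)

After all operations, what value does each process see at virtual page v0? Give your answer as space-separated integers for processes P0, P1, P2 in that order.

Answer: 148 33 33

Derivation:
Op 1: fork(P0) -> P1. 2 ppages; refcounts: pp0:2 pp1:2
Op 2: read(P1, v1) -> 21. No state change.
Op 3: write(P0, v0, 123). refcount(pp0)=2>1 -> COPY to pp2. 3 ppages; refcounts: pp0:1 pp1:2 pp2:1
Op 4: write(P0, v1, 133). refcount(pp1)=2>1 -> COPY to pp3. 4 ppages; refcounts: pp0:1 pp1:1 pp2:1 pp3:1
Op 5: write(P0, v0, 161). refcount(pp2)=1 -> write in place. 4 ppages; refcounts: pp0:1 pp1:1 pp2:1 pp3:1
Op 6: write(P0, v0, 128). refcount(pp2)=1 -> write in place. 4 ppages; refcounts: pp0:1 pp1:1 pp2:1 pp3:1
Op 7: fork(P1) -> P2. 4 ppages; refcounts: pp0:2 pp1:2 pp2:1 pp3:1
Op 8: write(P0, v0, 148). refcount(pp2)=1 -> write in place. 4 ppages; refcounts: pp0:2 pp1:2 pp2:1 pp3:1
P0: v0 -> pp2 = 148
P1: v0 -> pp0 = 33
P2: v0 -> pp0 = 33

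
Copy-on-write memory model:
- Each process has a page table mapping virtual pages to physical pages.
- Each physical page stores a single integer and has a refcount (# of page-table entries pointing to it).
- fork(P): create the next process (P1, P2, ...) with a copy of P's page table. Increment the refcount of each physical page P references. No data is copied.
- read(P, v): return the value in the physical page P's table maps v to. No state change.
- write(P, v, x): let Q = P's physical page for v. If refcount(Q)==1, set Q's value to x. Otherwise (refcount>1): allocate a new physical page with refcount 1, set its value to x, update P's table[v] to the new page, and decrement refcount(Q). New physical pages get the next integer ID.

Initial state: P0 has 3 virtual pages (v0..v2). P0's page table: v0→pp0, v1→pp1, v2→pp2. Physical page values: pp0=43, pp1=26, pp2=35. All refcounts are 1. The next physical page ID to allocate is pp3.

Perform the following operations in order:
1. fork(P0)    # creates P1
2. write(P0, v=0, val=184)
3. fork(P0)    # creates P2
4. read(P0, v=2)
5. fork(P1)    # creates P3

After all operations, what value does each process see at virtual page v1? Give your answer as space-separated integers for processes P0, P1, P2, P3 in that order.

Op 1: fork(P0) -> P1. 3 ppages; refcounts: pp0:2 pp1:2 pp2:2
Op 2: write(P0, v0, 184). refcount(pp0)=2>1 -> COPY to pp3. 4 ppages; refcounts: pp0:1 pp1:2 pp2:2 pp3:1
Op 3: fork(P0) -> P2. 4 ppages; refcounts: pp0:1 pp1:3 pp2:3 pp3:2
Op 4: read(P0, v2) -> 35. No state change.
Op 5: fork(P1) -> P3. 4 ppages; refcounts: pp0:2 pp1:4 pp2:4 pp3:2
P0: v1 -> pp1 = 26
P1: v1 -> pp1 = 26
P2: v1 -> pp1 = 26
P3: v1 -> pp1 = 26

Answer: 26 26 26 26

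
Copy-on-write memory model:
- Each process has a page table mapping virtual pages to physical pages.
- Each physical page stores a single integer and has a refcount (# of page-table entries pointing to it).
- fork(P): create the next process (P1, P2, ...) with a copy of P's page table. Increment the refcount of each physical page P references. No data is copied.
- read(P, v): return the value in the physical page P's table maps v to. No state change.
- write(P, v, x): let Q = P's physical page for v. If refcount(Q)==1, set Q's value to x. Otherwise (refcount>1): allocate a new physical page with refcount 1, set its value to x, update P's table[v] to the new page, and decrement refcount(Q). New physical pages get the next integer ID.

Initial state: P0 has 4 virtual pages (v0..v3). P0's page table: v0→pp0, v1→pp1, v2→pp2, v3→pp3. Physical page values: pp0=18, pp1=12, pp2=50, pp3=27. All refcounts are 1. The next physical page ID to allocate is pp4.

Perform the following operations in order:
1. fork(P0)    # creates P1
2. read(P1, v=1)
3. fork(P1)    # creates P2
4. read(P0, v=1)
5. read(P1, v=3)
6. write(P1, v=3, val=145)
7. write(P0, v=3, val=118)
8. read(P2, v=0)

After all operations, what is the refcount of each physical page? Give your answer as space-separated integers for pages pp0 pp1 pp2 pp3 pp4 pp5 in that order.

Answer: 3 3 3 1 1 1

Derivation:
Op 1: fork(P0) -> P1. 4 ppages; refcounts: pp0:2 pp1:2 pp2:2 pp3:2
Op 2: read(P1, v1) -> 12. No state change.
Op 3: fork(P1) -> P2. 4 ppages; refcounts: pp0:3 pp1:3 pp2:3 pp3:3
Op 4: read(P0, v1) -> 12. No state change.
Op 5: read(P1, v3) -> 27. No state change.
Op 6: write(P1, v3, 145). refcount(pp3)=3>1 -> COPY to pp4. 5 ppages; refcounts: pp0:3 pp1:3 pp2:3 pp3:2 pp4:1
Op 7: write(P0, v3, 118). refcount(pp3)=2>1 -> COPY to pp5. 6 ppages; refcounts: pp0:3 pp1:3 pp2:3 pp3:1 pp4:1 pp5:1
Op 8: read(P2, v0) -> 18. No state change.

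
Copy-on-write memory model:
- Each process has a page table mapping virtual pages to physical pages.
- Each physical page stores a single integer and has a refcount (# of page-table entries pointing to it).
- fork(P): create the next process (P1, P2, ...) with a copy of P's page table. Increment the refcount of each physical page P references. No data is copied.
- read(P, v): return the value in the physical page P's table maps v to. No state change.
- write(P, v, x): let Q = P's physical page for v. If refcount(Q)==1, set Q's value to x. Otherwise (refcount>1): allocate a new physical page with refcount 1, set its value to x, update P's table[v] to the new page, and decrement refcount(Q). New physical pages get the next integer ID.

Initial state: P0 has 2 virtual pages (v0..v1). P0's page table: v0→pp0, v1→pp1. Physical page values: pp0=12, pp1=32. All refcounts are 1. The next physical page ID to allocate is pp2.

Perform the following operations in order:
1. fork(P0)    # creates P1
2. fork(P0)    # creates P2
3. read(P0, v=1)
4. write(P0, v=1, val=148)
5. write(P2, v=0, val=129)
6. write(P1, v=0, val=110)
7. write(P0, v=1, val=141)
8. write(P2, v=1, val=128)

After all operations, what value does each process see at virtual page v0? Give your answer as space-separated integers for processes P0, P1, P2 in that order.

Answer: 12 110 129

Derivation:
Op 1: fork(P0) -> P1. 2 ppages; refcounts: pp0:2 pp1:2
Op 2: fork(P0) -> P2. 2 ppages; refcounts: pp0:3 pp1:3
Op 3: read(P0, v1) -> 32. No state change.
Op 4: write(P0, v1, 148). refcount(pp1)=3>1 -> COPY to pp2. 3 ppages; refcounts: pp0:3 pp1:2 pp2:1
Op 5: write(P2, v0, 129). refcount(pp0)=3>1 -> COPY to pp3. 4 ppages; refcounts: pp0:2 pp1:2 pp2:1 pp3:1
Op 6: write(P1, v0, 110). refcount(pp0)=2>1 -> COPY to pp4. 5 ppages; refcounts: pp0:1 pp1:2 pp2:1 pp3:1 pp4:1
Op 7: write(P0, v1, 141). refcount(pp2)=1 -> write in place. 5 ppages; refcounts: pp0:1 pp1:2 pp2:1 pp3:1 pp4:1
Op 8: write(P2, v1, 128). refcount(pp1)=2>1 -> COPY to pp5. 6 ppages; refcounts: pp0:1 pp1:1 pp2:1 pp3:1 pp4:1 pp5:1
P0: v0 -> pp0 = 12
P1: v0 -> pp4 = 110
P2: v0 -> pp3 = 129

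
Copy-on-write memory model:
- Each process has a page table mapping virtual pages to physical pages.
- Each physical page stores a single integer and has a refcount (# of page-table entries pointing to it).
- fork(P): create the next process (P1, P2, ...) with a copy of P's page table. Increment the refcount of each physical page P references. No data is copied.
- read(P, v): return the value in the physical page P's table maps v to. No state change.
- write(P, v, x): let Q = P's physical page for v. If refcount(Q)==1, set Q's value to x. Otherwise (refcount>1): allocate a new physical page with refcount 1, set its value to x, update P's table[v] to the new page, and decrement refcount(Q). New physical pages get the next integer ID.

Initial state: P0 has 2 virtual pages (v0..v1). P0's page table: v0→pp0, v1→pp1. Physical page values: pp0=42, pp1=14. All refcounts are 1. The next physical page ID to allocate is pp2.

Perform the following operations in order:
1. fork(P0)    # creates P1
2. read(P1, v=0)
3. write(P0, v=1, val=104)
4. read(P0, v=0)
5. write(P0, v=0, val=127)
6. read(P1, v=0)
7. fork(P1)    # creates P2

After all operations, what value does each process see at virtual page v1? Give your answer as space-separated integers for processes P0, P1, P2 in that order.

Answer: 104 14 14

Derivation:
Op 1: fork(P0) -> P1. 2 ppages; refcounts: pp0:2 pp1:2
Op 2: read(P1, v0) -> 42. No state change.
Op 3: write(P0, v1, 104). refcount(pp1)=2>1 -> COPY to pp2. 3 ppages; refcounts: pp0:2 pp1:1 pp2:1
Op 4: read(P0, v0) -> 42. No state change.
Op 5: write(P0, v0, 127). refcount(pp0)=2>1 -> COPY to pp3. 4 ppages; refcounts: pp0:1 pp1:1 pp2:1 pp3:1
Op 6: read(P1, v0) -> 42. No state change.
Op 7: fork(P1) -> P2. 4 ppages; refcounts: pp0:2 pp1:2 pp2:1 pp3:1
P0: v1 -> pp2 = 104
P1: v1 -> pp1 = 14
P2: v1 -> pp1 = 14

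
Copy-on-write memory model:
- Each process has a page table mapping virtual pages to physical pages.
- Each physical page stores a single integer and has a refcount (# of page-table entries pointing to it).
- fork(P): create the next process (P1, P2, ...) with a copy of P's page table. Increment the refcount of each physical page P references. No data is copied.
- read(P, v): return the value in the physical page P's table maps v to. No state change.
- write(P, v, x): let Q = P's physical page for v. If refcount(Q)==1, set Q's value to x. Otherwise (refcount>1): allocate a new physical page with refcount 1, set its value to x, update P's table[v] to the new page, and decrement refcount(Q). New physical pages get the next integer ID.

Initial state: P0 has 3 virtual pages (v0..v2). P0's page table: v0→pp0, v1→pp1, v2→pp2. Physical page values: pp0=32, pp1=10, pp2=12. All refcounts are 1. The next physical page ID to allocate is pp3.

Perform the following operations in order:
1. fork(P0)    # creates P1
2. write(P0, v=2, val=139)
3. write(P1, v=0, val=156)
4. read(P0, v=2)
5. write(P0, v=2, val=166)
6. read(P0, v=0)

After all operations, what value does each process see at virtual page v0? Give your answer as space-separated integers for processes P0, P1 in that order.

Op 1: fork(P0) -> P1. 3 ppages; refcounts: pp0:2 pp1:2 pp2:2
Op 2: write(P0, v2, 139). refcount(pp2)=2>1 -> COPY to pp3. 4 ppages; refcounts: pp0:2 pp1:2 pp2:1 pp3:1
Op 3: write(P1, v0, 156). refcount(pp0)=2>1 -> COPY to pp4. 5 ppages; refcounts: pp0:1 pp1:2 pp2:1 pp3:1 pp4:1
Op 4: read(P0, v2) -> 139. No state change.
Op 5: write(P0, v2, 166). refcount(pp3)=1 -> write in place. 5 ppages; refcounts: pp0:1 pp1:2 pp2:1 pp3:1 pp4:1
Op 6: read(P0, v0) -> 32. No state change.
P0: v0 -> pp0 = 32
P1: v0 -> pp4 = 156

Answer: 32 156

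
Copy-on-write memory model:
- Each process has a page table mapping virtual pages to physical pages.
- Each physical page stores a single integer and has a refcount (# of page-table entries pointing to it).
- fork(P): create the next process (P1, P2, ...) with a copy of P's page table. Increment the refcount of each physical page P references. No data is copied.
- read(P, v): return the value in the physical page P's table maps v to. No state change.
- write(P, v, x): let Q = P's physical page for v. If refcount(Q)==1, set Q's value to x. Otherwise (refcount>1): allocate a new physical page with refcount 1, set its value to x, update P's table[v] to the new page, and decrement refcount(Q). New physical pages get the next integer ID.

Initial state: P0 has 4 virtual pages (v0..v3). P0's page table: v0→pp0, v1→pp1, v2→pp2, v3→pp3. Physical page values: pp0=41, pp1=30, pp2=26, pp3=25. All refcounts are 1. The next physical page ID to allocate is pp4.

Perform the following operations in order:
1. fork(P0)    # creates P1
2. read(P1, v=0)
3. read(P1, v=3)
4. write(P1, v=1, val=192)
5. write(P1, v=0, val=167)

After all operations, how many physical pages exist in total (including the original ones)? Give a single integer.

Answer: 6

Derivation:
Op 1: fork(P0) -> P1. 4 ppages; refcounts: pp0:2 pp1:2 pp2:2 pp3:2
Op 2: read(P1, v0) -> 41. No state change.
Op 3: read(P1, v3) -> 25. No state change.
Op 4: write(P1, v1, 192). refcount(pp1)=2>1 -> COPY to pp4. 5 ppages; refcounts: pp0:2 pp1:1 pp2:2 pp3:2 pp4:1
Op 5: write(P1, v0, 167). refcount(pp0)=2>1 -> COPY to pp5. 6 ppages; refcounts: pp0:1 pp1:1 pp2:2 pp3:2 pp4:1 pp5:1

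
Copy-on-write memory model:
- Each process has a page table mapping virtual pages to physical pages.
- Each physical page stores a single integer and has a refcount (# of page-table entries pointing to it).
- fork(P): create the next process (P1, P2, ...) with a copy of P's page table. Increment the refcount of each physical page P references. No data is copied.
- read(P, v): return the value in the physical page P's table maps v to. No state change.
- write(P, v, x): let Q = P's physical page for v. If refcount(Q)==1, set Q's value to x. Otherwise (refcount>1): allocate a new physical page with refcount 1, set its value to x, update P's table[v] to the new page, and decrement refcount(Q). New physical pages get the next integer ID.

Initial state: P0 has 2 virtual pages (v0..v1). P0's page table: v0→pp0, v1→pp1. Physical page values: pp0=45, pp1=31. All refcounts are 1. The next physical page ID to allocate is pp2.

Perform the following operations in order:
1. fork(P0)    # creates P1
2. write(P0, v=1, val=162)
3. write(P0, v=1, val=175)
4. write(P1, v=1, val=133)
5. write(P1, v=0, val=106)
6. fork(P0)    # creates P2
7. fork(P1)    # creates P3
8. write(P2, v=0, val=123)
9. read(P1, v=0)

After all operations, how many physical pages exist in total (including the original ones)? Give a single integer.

Answer: 5

Derivation:
Op 1: fork(P0) -> P1. 2 ppages; refcounts: pp0:2 pp1:2
Op 2: write(P0, v1, 162). refcount(pp1)=2>1 -> COPY to pp2. 3 ppages; refcounts: pp0:2 pp1:1 pp2:1
Op 3: write(P0, v1, 175). refcount(pp2)=1 -> write in place. 3 ppages; refcounts: pp0:2 pp1:1 pp2:1
Op 4: write(P1, v1, 133). refcount(pp1)=1 -> write in place. 3 ppages; refcounts: pp0:2 pp1:1 pp2:1
Op 5: write(P1, v0, 106). refcount(pp0)=2>1 -> COPY to pp3. 4 ppages; refcounts: pp0:1 pp1:1 pp2:1 pp3:1
Op 6: fork(P0) -> P2. 4 ppages; refcounts: pp0:2 pp1:1 pp2:2 pp3:1
Op 7: fork(P1) -> P3. 4 ppages; refcounts: pp0:2 pp1:2 pp2:2 pp3:2
Op 8: write(P2, v0, 123). refcount(pp0)=2>1 -> COPY to pp4. 5 ppages; refcounts: pp0:1 pp1:2 pp2:2 pp3:2 pp4:1
Op 9: read(P1, v0) -> 106. No state change.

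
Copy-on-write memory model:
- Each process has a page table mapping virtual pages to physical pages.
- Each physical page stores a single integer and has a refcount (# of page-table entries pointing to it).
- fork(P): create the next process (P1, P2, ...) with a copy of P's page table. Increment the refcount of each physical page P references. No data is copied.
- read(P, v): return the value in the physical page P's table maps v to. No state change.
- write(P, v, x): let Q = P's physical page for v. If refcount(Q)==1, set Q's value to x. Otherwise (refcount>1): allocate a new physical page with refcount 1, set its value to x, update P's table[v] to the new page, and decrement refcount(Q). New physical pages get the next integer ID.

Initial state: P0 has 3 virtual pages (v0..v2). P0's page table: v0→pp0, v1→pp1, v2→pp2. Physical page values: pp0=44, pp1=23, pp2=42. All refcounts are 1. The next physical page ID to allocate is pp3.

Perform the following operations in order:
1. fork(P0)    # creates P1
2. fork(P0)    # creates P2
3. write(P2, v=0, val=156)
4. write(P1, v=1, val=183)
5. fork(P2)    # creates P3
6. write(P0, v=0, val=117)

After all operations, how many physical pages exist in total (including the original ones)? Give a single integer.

Op 1: fork(P0) -> P1. 3 ppages; refcounts: pp0:2 pp1:2 pp2:2
Op 2: fork(P0) -> P2. 3 ppages; refcounts: pp0:3 pp1:3 pp2:3
Op 3: write(P2, v0, 156). refcount(pp0)=3>1 -> COPY to pp3. 4 ppages; refcounts: pp0:2 pp1:3 pp2:3 pp3:1
Op 4: write(P1, v1, 183). refcount(pp1)=3>1 -> COPY to pp4. 5 ppages; refcounts: pp0:2 pp1:2 pp2:3 pp3:1 pp4:1
Op 5: fork(P2) -> P3. 5 ppages; refcounts: pp0:2 pp1:3 pp2:4 pp3:2 pp4:1
Op 6: write(P0, v0, 117). refcount(pp0)=2>1 -> COPY to pp5. 6 ppages; refcounts: pp0:1 pp1:3 pp2:4 pp3:2 pp4:1 pp5:1

Answer: 6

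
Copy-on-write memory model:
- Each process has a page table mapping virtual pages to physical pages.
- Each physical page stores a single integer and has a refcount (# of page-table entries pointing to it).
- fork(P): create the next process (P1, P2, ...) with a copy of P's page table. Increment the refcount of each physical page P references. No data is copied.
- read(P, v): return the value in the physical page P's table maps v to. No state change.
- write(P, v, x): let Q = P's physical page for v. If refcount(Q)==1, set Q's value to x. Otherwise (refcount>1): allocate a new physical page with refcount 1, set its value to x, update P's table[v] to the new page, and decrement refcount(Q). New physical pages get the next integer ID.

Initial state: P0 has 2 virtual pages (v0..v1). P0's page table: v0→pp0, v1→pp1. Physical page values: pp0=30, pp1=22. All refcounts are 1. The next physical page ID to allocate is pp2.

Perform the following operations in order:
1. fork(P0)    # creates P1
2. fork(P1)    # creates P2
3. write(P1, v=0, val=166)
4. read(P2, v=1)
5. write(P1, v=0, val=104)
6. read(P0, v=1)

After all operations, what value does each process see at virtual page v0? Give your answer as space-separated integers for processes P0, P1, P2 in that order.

Op 1: fork(P0) -> P1. 2 ppages; refcounts: pp0:2 pp1:2
Op 2: fork(P1) -> P2. 2 ppages; refcounts: pp0:3 pp1:3
Op 3: write(P1, v0, 166). refcount(pp0)=3>1 -> COPY to pp2. 3 ppages; refcounts: pp0:2 pp1:3 pp2:1
Op 4: read(P2, v1) -> 22. No state change.
Op 5: write(P1, v0, 104). refcount(pp2)=1 -> write in place. 3 ppages; refcounts: pp0:2 pp1:3 pp2:1
Op 6: read(P0, v1) -> 22. No state change.
P0: v0 -> pp0 = 30
P1: v0 -> pp2 = 104
P2: v0 -> pp0 = 30

Answer: 30 104 30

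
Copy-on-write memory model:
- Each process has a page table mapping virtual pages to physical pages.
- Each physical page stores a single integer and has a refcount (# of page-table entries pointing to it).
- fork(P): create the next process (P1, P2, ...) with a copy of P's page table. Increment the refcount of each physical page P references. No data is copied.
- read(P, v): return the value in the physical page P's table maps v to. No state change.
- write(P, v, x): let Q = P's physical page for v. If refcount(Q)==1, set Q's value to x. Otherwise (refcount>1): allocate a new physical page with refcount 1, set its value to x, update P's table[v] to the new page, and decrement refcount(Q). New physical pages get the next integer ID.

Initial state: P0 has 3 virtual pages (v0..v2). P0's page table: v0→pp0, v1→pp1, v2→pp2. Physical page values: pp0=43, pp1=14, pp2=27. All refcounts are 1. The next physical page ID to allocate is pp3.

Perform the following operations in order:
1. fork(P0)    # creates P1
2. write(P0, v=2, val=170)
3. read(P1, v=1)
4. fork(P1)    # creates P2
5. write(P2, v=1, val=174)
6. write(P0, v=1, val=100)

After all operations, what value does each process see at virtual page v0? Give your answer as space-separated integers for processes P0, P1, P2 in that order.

Op 1: fork(P0) -> P1. 3 ppages; refcounts: pp0:2 pp1:2 pp2:2
Op 2: write(P0, v2, 170). refcount(pp2)=2>1 -> COPY to pp3. 4 ppages; refcounts: pp0:2 pp1:2 pp2:1 pp3:1
Op 3: read(P1, v1) -> 14. No state change.
Op 4: fork(P1) -> P2. 4 ppages; refcounts: pp0:3 pp1:3 pp2:2 pp3:1
Op 5: write(P2, v1, 174). refcount(pp1)=3>1 -> COPY to pp4. 5 ppages; refcounts: pp0:3 pp1:2 pp2:2 pp3:1 pp4:1
Op 6: write(P0, v1, 100). refcount(pp1)=2>1 -> COPY to pp5. 6 ppages; refcounts: pp0:3 pp1:1 pp2:2 pp3:1 pp4:1 pp5:1
P0: v0 -> pp0 = 43
P1: v0 -> pp0 = 43
P2: v0 -> pp0 = 43

Answer: 43 43 43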